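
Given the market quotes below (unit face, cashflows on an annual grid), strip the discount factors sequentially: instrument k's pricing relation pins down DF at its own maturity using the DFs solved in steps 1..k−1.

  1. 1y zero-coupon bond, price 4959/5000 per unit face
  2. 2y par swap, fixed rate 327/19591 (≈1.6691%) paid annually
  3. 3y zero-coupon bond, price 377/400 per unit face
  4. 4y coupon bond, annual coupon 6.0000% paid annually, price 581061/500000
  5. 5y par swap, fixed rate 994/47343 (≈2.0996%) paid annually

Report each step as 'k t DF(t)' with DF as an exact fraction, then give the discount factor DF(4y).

step 1 [1y] zero: DF = P = 4959/5000 ≈ 0.991800
step 2 [2y] swap r/1=327/19591: DF=(1 − 327/19591·(0.991800))/(1+327/19591) = 9673/10000 ≈ 0.967300
step 3 [3y] zero: DF = P = 377/400 ≈ 0.942500
step 4 [4y] bond c/1=3/50: DF=(581061/500000 − 3/50·(0.991800+0.967300+0.942500))/(1+3/50) = 9321/10000 ≈ 0.932100
step 5 [5y] swap r/1=994/47343: DF=(1 − 994/47343·(0.991800+0.967300+0.942500+0.932100))/(1+994/47343) = 4503/5000 ≈ 0.900600

1 1 4959/5000
2 2 9673/10000
3 3 377/400
4 4 9321/10000
5 5 4503/5000
DF(4y) = 9321/10000 ≈ 0.932100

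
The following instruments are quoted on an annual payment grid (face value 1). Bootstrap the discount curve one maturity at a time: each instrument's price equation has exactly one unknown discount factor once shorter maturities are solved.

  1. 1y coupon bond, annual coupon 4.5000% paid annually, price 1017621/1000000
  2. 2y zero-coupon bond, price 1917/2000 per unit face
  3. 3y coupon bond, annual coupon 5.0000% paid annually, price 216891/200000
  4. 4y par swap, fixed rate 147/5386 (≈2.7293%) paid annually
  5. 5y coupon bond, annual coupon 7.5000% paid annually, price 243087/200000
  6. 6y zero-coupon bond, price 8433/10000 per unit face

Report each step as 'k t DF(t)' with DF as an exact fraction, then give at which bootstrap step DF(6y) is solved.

1 1 4869/5000
2 2 1917/2000
3 3 588/625
4 4 8971/10000
5 5 2169/2500
6 6 8433/10000
DF(6y) is solved at step 6

step 1 [1y] bond c/1=9/200: DF=(1017621/1000000 − 9/200·(0))/(1+9/200) = 4869/5000 ≈ 0.973800
step 2 [2y] zero: DF = P = 1917/2000 ≈ 0.958500
step 3 [3y] bond c/1=1/20: DF=(216891/200000 − 1/20·(0.973800+0.958500))/(1+1/20) = 588/625 ≈ 0.940800
step 4 [4y] swap r/1=147/5386: DF=(1 − 147/5386·(0.973800+0.958500+0.940800))/(1+147/5386) = 8971/10000 ≈ 0.897100
step 5 [5y] bond c/1=3/40: DF=(243087/200000 − 3/40·(0.973800+0.958500+0.940800+0.897100))/(1+3/40) = 2169/2500 ≈ 0.867600
step 6 [6y] zero: DF = P = 8433/10000 ≈ 0.843300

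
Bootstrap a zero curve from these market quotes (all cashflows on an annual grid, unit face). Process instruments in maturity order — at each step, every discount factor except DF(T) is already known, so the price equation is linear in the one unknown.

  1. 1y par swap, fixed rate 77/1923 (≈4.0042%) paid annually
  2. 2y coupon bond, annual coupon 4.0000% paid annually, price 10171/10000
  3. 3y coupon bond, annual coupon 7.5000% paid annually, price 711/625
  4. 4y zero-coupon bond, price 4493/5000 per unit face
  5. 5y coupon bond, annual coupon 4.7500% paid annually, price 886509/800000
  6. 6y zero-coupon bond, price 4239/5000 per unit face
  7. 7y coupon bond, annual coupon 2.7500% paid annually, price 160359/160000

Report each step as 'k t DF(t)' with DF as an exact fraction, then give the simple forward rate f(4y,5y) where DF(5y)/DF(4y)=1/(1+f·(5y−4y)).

step 1 [1y] swap r/1=77/1923: DF=(1 − 77/1923·(0))/(1+77/1923) = 1923/2000 ≈ 0.961500
step 2 [2y] bond c/1=1/25: DF=(10171/10000 − 1/25·(0.961500))/(1+1/25) = 941/1000 ≈ 0.941000
step 3 [3y] bond c/1=3/40: DF=(711/625 − 3/40·(0.961500+0.941000))/(1+3/40) = 1851/2000 ≈ 0.925500
step 4 [4y] zero: DF = P = 4493/5000 ≈ 0.898600
step 5 [5y] bond c/1=19/400: DF=(886509/800000 − 19/400·(0.961500+0.941000+0.925500+0.898600))/(1+19/400) = 8889/10000 ≈ 0.888900
step 6 [6y] zero: DF = P = 4239/5000 ≈ 0.847800
step 7 [7y] bond c/1=11/400: DF=(160359/160000 − 11/400·(0.961500+0.941000+0.925500+0.898600+0.888900+0.847800))/(1+11/400) = 2073/2500 ≈ 0.829200

1 1 1923/2000
2 2 941/1000
3 3 1851/2000
4 4 4493/5000
5 5 8889/10000
6 6 4239/5000
7 7 2073/2500
f(4y,5y) = ((4493/5000)/(8889/10000) − 1)/(1) = 97/8889 ≈ 1.0912%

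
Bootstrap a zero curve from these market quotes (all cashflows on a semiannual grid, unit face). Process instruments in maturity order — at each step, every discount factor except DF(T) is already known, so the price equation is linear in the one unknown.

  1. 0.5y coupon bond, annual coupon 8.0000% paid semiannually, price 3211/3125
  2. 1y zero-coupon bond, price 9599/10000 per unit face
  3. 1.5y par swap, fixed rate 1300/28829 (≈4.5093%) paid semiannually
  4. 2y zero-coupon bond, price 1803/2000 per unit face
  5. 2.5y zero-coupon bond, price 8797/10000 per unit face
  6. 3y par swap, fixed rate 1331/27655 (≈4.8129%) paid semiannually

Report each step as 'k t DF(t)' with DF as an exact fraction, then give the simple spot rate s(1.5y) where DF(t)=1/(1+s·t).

1 1/2 247/250
2 1 9599/10000
3 3/2 187/200
4 2 1803/2000
5 5/2 8797/10000
6 3 8669/10000
s(1.5y) = (1/(187/200) − 1)/(3/2) = 26/561 ≈ 4.6346%

step 1 [0.5y] bond c/2=1/25: DF=(3211/3125 − 1/25·(0))/(1+1/25) = 247/250 ≈ 0.988000
step 2 [1y] zero: DF = P = 9599/10000 ≈ 0.959900
step 3 [1.5y] swap r/2=650/28829: DF=(1 − 650/28829·(0.988000+0.959900))/(1+650/28829) = 187/200 ≈ 0.935000
step 4 [2y] zero: DF = P = 1803/2000 ≈ 0.901500
step 5 [2.5y] zero: DF = P = 8797/10000 ≈ 0.879700
step 6 [3y] swap r/2=1331/55310: DF=(1 − 1331/55310·(0.988000+0.959900+0.935000+0.901500+0.879700))/(1+1331/55310) = 8669/10000 ≈ 0.866900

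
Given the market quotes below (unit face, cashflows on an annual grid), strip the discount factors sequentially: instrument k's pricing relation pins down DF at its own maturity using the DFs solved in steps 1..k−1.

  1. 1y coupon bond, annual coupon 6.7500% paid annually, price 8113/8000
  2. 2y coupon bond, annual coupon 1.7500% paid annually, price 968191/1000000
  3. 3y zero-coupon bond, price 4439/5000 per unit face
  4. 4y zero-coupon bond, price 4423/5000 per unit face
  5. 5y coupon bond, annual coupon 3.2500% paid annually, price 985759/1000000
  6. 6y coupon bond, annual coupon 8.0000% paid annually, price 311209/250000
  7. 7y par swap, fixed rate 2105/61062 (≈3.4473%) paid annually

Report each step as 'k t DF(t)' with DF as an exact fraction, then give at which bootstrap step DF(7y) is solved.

step 1 [1y] bond c/1=27/400: DF=(8113/8000 − 27/400·(0))/(1+27/400) = 19/20 ≈ 0.950000
step 2 [2y] bond c/1=7/400: DF=(968191/1000000 − 7/400·(0.950000))/(1+7/400) = 1169/1250 ≈ 0.935200
step 3 [3y] zero: DF = P = 4439/5000 ≈ 0.887800
step 4 [4y] zero: DF = P = 4423/5000 ≈ 0.884600
step 5 [5y] bond c/1=13/400: DF=(985759/1000000 − 13/400·(0.950000+0.935200+0.887800+0.884600))/(1+13/400) = 2099/2500 ≈ 0.839600
step 6 [6y] bond c/1=2/25: DF=(311209/250000 − 2/25·(0.950000+0.935200+0.887800+0.884600+0.839600))/(1+2/25) = 1639/2000 ≈ 0.819500
step 7 [7y] swap r/1=2105/61062: DF=(1 − 2105/61062·(0.950000+0.935200+0.887800+0.884600+0.839600+0.819500))/(1+2105/61062) = 1579/2000 ≈ 0.789500

1 1 19/20
2 2 1169/1250
3 3 4439/5000
4 4 4423/5000
5 5 2099/2500
6 6 1639/2000
7 7 1579/2000
DF(7y) is solved at step 7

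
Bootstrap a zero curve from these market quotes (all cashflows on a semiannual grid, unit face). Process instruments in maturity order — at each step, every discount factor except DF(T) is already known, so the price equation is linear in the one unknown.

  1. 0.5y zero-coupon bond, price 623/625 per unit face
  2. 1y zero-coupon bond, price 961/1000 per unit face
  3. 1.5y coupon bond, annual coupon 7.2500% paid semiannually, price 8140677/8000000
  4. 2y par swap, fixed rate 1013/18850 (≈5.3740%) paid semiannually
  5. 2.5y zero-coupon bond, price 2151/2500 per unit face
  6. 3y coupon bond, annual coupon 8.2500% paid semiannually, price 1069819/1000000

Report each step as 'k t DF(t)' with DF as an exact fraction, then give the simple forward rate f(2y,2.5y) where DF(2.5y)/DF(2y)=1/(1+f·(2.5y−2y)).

step 1 [0.5y] zero: DF = P = 623/625 ≈ 0.996800
step 2 [1y] zero: DF = P = 961/1000 ≈ 0.961000
step 3 [1.5y] bond c/2=29/800: DF=(8140677/8000000 − 29/800·(0.996800+0.961000))/(1+29/800) = 1827/2000 ≈ 0.913500
step 4 [2y] swap r/2=1013/37700: DF=(1 − 1013/37700·(0.996800+0.961000+0.913500))/(1+1013/37700) = 8987/10000 ≈ 0.898700
step 5 [2.5y] zero: DF = P = 2151/2500 ≈ 0.860400
step 6 [3y] bond c/2=33/800: DF=(1069819/1000000 − 33/800·(0.996800+0.961000+0.913500+0.898700+0.860400))/(1+33/800) = 211/250 ≈ 0.844000

1 1/2 623/625
2 1 961/1000
3 3/2 1827/2000
4 2 8987/10000
5 5/2 2151/2500
6 3 211/250
f(2y,2.5y) = ((8987/10000)/(2151/2500) − 1)/(1/2) = 383/4302 ≈ 8.9028%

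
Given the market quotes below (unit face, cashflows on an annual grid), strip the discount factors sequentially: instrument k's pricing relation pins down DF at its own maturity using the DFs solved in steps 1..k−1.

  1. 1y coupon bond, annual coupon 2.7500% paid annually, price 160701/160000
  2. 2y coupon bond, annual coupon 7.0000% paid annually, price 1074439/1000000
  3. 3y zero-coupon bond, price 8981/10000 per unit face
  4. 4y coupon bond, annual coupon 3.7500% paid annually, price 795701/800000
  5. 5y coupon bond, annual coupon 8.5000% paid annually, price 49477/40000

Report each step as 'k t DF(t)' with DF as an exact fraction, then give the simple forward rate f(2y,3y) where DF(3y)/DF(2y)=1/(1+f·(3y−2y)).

step 1 [1y] bond c/1=11/400: DF=(160701/160000 − 11/400·(0))/(1+11/400) = 391/400 ≈ 0.977500
step 2 [2y] bond c/1=7/100: DF=(1074439/1000000 − 7/100·(0.977500))/(1+7/100) = 4701/5000 ≈ 0.940200
step 3 [3y] zero: DF = P = 8981/10000 ≈ 0.898100
step 4 [4y] bond c/1=3/80: DF=(795701/800000 − 3/80·(0.977500+0.940200+0.898100))/(1+3/80) = 8569/10000 ≈ 0.856900
step 5 [5y] bond c/1=17/200: DF=(49477/40000 − 17/200·(0.977500+0.940200+0.898100+0.856900))/(1+17/200) = 8523/10000 ≈ 0.852300

1 1 391/400
2 2 4701/5000
3 3 8981/10000
4 4 8569/10000
5 5 8523/10000
f(2y,3y) = ((4701/5000)/(8981/10000) − 1)/(1) = 421/8981 ≈ 4.6877%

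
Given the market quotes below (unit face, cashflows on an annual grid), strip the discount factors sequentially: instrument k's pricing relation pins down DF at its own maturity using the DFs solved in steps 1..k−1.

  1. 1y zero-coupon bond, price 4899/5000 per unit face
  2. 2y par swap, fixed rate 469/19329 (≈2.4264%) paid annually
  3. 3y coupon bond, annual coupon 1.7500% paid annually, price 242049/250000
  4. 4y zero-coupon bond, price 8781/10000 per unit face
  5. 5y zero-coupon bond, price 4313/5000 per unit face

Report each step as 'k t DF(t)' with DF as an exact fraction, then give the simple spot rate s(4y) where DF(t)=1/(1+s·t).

step 1 [1y] zero: DF = P = 4899/5000 ≈ 0.979800
step 2 [2y] swap r/1=469/19329: DF=(1 − 469/19329·(0.979800))/(1+469/19329) = 9531/10000 ≈ 0.953100
step 3 [3y] bond c/1=7/400: DF=(242049/250000 − 7/400·(0.979800+0.953100))/(1+7/400) = 9183/10000 ≈ 0.918300
step 4 [4y] zero: DF = P = 8781/10000 ≈ 0.878100
step 5 [5y] zero: DF = P = 4313/5000 ≈ 0.862600

1 1 4899/5000
2 2 9531/10000
3 3 9183/10000
4 4 8781/10000
5 5 4313/5000
s(4y) = (1/(8781/10000) − 1)/(4) = 1219/35124 ≈ 3.4706%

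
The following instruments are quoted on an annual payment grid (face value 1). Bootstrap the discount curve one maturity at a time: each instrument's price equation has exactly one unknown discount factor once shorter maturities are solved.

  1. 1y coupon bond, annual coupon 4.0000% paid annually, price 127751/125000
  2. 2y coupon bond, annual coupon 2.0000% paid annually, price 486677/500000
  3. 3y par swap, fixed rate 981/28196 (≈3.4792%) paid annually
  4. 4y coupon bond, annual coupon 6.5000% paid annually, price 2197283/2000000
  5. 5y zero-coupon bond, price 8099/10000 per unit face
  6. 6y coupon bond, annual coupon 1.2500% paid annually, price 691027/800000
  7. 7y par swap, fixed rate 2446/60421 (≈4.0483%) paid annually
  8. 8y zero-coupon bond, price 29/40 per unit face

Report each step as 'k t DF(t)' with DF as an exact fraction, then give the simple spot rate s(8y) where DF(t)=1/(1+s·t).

step 1 [1y] bond c/1=1/25: DF=(127751/125000 − 1/25·(0))/(1+1/25) = 9827/10000 ≈ 0.982700
step 2 [2y] bond c/1=1/50: DF=(486677/500000 − 1/50·(0.982700))/(1+1/50) = 187/200 ≈ 0.935000
step 3 [3y] swap r/1=981/28196: DF=(1 − 981/28196·(0.982700+0.935000))/(1+981/28196) = 9019/10000 ≈ 0.901900
step 4 [4y] bond c/1=13/200: DF=(2197283/2000000 − 13/200·(0.982700+0.935000+0.901900))/(1+13/200) = 1719/2000 ≈ 0.859500
step 5 [5y] zero: DF = P = 8099/10000 ≈ 0.809900
step 6 [6y] bond c/1=1/80: DF=(691027/800000 − 1/80·(0.982700+0.935000+0.901900+0.859500+0.809900))/(1+1/80) = 7977/10000 ≈ 0.797700
step 7 [7y] swap r/1=2446/60421: DF=(1 − 2446/60421·(0.982700+0.935000+0.901900+0.859500+0.809900+0.797700))/(1+2446/60421) = 3777/5000 ≈ 0.755400
step 8 [8y] zero: DF = P = 29/40 ≈ 0.725000

1 1 9827/10000
2 2 187/200
3 3 9019/10000
4 4 1719/2000
5 5 8099/10000
6 6 7977/10000
7 7 3777/5000
8 8 29/40
s(8y) = (1/(29/40) − 1)/(8) = 11/232 ≈ 4.7414%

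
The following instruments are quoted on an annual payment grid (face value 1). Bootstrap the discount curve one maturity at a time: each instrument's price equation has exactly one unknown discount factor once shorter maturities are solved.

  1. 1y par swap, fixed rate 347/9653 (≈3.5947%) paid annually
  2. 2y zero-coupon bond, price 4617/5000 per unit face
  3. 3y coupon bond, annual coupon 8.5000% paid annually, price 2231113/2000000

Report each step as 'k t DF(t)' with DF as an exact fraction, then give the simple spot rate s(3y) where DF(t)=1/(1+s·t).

1 1 9653/10000
2 2 4617/5000
3 3 4401/5000
s(3y) = (1/(4401/5000) − 1)/(3) = 599/13203 ≈ 4.5368%

step 1 [1y] swap r/1=347/9653: DF=(1 − 347/9653·(0))/(1+347/9653) = 9653/10000 ≈ 0.965300
step 2 [2y] zero: DF = P = 4617/5000 ≈ 0.923400
step 3 [3y] bond c/1=17/200: DF=(2231113/2000000 − 17/200·(0.965300+0.923400))/(1+17/200) = 4401/5000 ≈ 0.880200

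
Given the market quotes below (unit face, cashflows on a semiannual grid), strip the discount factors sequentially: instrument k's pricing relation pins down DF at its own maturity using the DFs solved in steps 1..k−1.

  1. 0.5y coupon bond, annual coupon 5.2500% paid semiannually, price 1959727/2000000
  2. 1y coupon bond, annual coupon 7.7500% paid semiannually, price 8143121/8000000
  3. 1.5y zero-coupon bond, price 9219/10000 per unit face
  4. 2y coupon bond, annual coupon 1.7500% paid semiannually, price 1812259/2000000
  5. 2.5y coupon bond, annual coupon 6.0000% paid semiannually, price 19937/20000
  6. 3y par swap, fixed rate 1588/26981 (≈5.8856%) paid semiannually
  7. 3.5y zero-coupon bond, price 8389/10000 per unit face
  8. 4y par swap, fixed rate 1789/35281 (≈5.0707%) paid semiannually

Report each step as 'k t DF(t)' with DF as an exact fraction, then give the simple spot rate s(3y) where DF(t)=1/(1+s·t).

1 1/2 2387/2500
2 1 9443/10000
3 3/2 9219/10000
4 2 4369/5000
5 5/2 4301/5000
6 3 2103/2500
7 7/2 8389/10000
8 4 8211/10000
s(3y) = (1/(2103/2500) − 1)/(3) = 397/6309 ≈ 6.2926%

step 1 [0.5y] bond c/2=21/800: DF=(1959727/2000000 − 21/800·(0))/(1+21/800) = 2387/2500 ≈ 0.954800
step 2 [1y] bond c/2=31/800: DF=(8143121/8000000 − 31/800·(0.954800))/(1+31/800) = 9443/10000 ≈ 0.944300
step 3 [1.5y] zero: DF = P = 9219/10000 ≈ 0.921900
step 4 [2y] bond c/2=7/800: DF=(1812259/2000000 − 7/800·(0.954800+0.944300+0.921900))/(1+7/800) = 4369/5000 ≈ 0.873800
step 5 [2.5y] bond c/2=3/100: DF=(19937/20000 − 3/100·(0.954800+0.944300+0.921900+0.873800))/(1+3/100) = 4301/5000 ≈ 0.860200
step 6 [3y] swap r/2=794/26981: DF=(1 − 794/26981·(0.954800+0.944300+0.921900+0.873800+0.860200))/(1+794/26981) = 2103/2500 ≈ 0.841200
step 7 [3.5y] zero: DF = P = 8389/10000 ≈ 0.838900
step 8 [4y] swap r/2=1789/70562: DF=(1 − 1789/70562·(0.954800+0.944300+0.921900+0.873800+0.860200+0.841200+0.838900))/(1+1789/70562) = 8211/10000 ≈ 0.821100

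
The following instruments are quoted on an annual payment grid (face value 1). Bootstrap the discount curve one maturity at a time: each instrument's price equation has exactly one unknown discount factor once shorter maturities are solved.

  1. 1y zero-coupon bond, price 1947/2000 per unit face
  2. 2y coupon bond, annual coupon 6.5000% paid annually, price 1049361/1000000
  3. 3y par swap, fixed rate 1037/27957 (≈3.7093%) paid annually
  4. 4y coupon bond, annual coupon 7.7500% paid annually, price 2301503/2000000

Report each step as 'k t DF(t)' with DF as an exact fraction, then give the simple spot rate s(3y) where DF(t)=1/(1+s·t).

1 1 1947/2000
2 2 9259/10000
3 3 8963/10000
4 4 8669/10000
s(3y) = (1/(8963/10000) − 1)/(3) = 1037/26889 ≈ 3.8566%

step 1 [1y] zero: DF = P = 1947/2000 ≈ 0.973500
step 2 [2y] bond c/1=13/200: DF=(1049361/1000000 − 13/200·(0.973500))/(1+13/200) = 9259/10000 ≈ 0.925900
step 3 [3y] swap r/1=1037/27957: DF=(1 − 1037/27957·(0.973500+0.925900))/(1+1037/27957) = 8963/10000 ≈ 0.896300
step 4 [4y] bond c/1=31/400: DF=(2301503/2000000 − 31/400·(0.973500+0.925900+0.896300))/(1+31/400) = 8669/10000 ≈ 0.866900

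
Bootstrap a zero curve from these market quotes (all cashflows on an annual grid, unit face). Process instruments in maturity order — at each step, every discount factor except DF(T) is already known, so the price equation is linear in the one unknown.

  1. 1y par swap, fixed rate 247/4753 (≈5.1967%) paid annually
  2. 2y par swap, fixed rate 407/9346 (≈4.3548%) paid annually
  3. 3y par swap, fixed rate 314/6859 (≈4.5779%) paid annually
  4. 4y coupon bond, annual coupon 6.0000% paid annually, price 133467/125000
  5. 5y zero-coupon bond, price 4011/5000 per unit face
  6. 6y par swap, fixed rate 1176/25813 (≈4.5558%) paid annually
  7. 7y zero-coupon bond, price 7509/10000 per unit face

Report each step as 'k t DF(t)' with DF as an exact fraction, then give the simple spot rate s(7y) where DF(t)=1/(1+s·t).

1 1 4753/5000
2 2 4593/5000
3 3 1093/1250
4 4 213/250
5 5 4011/5000
6 6 478/625
7 7 7509/10000
s(7y) = (1/(7509/10000) − 1)/(7) = 2491/52563 ≈ 4.7391%

step 1 [1y] swap r/1=247/4753: DF=(1 − 247/4753·(0))/(1+247/4753) = 4753/5000 ≈ 0.950600
step 2 [2y] swap r/1=407/9346: DF=(1 − 407/9346·(0.950600))/(1+407/9346) = 4593/5000 ≈ 0.918600
step 3 [3y] swap r/1=314/6859: DF=(1 − 314/6859·(0.950600+0.918600))/(1+314/6859) = 1093/1250 ≈ 0.874400
step 4 [4y] bond c/1=3/50: DF=(133467/125000 − 3/50·(0.950600+0.918600+0.874400))/(1+3/50) = 213/250 ≈ 0.852000
step 5 [5y] zero: DF = P = 4011/5000 ≈ 0.802200
step 6 [6y] swap r/1=1176/25813: DF=(1 − 1176/25813·(0.950600+0.918600+0.874400+0.852000+0.802200))/(1+1176/25813) = 478/625 ≈ 0.764800
step 7 [7y] zero: DF = P = 7509/10000 ≈ 0.750900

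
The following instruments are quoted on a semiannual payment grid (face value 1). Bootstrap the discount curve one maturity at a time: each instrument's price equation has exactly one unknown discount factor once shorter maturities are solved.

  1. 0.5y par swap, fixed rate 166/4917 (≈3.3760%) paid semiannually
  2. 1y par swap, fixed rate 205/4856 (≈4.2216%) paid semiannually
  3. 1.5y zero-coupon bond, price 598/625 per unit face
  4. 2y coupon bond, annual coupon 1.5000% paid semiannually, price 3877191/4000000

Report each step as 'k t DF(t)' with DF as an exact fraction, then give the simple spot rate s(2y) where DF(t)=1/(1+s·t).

step 1 [0.5y] swap r/2=83/4917: DF=(1 − 83/4917·(0))/(1+83/4917) = 4917/5000 ≈ 0.983400
step 2 [1y] swap r/2=205/9712: DF=(1 − 205/9712·(0.983400))/(1+205/9712) = 959/1000 ≈ 0.959000
step 3 [1.5y] zero: DF = P = 598/625 ≈ 0.956800
step 4 [2y] bond c/2=3/400: DF=(3877191/4000000 − 3/400·(0.983400+0.959000+0.956800))/(1+3/400) = 1881/2000 ≈ 0.940500

1 1/2 4917/5000
2 1 959/1000
3 3/2 598/625
4 2 1881/2000
s(2y) = (1/(1881/2000) − 1)/(2) = 119/3762 ≈ 3.1632%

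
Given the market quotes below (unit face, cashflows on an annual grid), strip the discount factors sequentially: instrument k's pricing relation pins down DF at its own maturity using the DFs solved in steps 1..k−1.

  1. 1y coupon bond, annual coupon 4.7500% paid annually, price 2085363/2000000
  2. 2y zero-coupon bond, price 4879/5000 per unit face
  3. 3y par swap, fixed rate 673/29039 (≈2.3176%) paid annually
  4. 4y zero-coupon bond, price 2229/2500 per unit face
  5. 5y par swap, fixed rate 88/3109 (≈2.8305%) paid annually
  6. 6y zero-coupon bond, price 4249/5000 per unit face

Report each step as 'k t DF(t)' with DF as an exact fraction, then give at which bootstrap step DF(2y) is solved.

1 1 4977/5000
2 2 4879/5000
3 3 9327/10000
4 4 2229/2500
5 5 217/250
6 6 4249/5000
DF(2y) is solved at step 2

step 1 [1y] bond c/1=19/400: DF=(2085363/2000000 − 19/400·(0))/(1+19/400) = 4977/5000 ≈ 0.995400
step 2 [2y] zero: DF = P = 4879/5000 ≈ 0.975800
step 3 [3y] swap r/1=673/29039: DF=(1 − 673/29039·(0.995400+0.975800))/(1+673/29039) = 9327/10000 ≈ 0.932700
step 4 [4y] zero: DF = P = 2229/2500 ≈ 0.891600
step 5 [5y] swap r/1=88/3109: DF=(1 − 88/3109·(0.995400+0.975800+0.932700+0.891600))/(1+88/3109) = 217/250 ≈ 0.868000
step 6 [6y] zero: DF = P = 4249/5000 ≈ 0.849800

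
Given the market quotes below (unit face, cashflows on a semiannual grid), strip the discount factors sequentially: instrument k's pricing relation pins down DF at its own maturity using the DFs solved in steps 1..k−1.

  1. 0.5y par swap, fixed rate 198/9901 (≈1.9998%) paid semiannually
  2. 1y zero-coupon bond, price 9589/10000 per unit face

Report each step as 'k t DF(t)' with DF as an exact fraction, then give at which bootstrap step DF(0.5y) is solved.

step 1 [0.5y] swap r/2=99/9901: DF=(1 − 99/9901·(0))/(1+99/9901) = 9901/10000 ≈ 0.990100
step 2 [1y] zero: DF = P = 9589/10000 ≈ 0.958900

1 1/2 9901/10000
2 1 9589/10000
DF(0.5y) is solved at step 1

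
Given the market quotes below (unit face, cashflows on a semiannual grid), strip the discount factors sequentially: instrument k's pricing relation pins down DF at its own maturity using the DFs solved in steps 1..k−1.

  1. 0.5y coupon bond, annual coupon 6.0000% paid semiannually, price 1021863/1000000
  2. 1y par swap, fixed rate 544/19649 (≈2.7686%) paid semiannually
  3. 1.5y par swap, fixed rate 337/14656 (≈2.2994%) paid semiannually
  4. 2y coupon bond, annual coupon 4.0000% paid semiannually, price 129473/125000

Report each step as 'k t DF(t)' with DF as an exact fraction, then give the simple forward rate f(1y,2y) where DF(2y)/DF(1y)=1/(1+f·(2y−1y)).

step 1 [0.5y] bond c/2=3/100: DF=(1021863/1000000 − 3/100·(0))/(1+3/100) = 9921/10000 ≈ 0.992100
step 2 [1y] swap r/2=272/19649: DF=(1 − 272/19649·(0.992100))/(1+272/19649) = 608/625 ≈ 0.972800
step 3 [1.5y] swap r/2=337/29312: DF=(1 − 337/29312·(0.992100+0.972800))/(1+337/29312) = 9663/10000 ≈ 0.966300
step 4 [2y] bond c/2=1/50: DF=(129473/125000 − 1/50·(0.992100+0.972800+0.966300))/(1+1/50) = 479/500 ≈ 0.958000

1 1/2 9921/10000
2 1 608/625
3 3/2 9663/10000
4 2 479/500
f(1y,2y) = ((608/625)/(479/500) − 1)/(1) = 37/2395 ≈ 1.5449%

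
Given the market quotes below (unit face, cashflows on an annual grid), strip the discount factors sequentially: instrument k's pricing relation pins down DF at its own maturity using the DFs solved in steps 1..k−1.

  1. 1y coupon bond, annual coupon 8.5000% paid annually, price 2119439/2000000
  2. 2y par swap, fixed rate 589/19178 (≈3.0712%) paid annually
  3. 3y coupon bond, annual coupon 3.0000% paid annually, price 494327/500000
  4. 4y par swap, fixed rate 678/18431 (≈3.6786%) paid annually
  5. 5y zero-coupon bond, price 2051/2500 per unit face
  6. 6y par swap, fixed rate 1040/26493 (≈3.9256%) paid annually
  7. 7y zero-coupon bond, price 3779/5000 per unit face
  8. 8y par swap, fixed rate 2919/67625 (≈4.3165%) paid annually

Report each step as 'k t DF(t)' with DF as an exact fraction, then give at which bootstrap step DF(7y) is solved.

1 1 9767/10000
2 2 9411/10000
3 3 113/125
4 4 2161/2500
5 5 2051/2500
6 6 99/125
7 7 3779/5000
8 8 7081/10000
DF(7y) is solved at step 7

step 1 [1y] bond c/1=17/200: DF=(2119439/2000000 − 17/200·(0))/(1+17/200) = 9767/10000 ≈ 0.976700
step 2 [2y] swap r/1=589/19178: DF=(1 − 589/19178·(0.976700))/(1+589/19178) = 9411/10000 ≈ 0.941100
step 3 [3y] bond c/1=3/100: DF=(494327/500000 − 3/100·(0.976700+0.941100))/(1+3/100) = 113/125 ≈ 0.904000
step 4 [4y] swap r/1=678/18431: DF=(1 − 678/18431·(0.976700+0.941100+0.904000))/(1+678/18431) = 2161/2500 ≈ 0.864400
step 5 [5y] zero: DF = P = 2051/2500 ≈ 0.820400
step 6 [6y] swap r/1=1040/26493: DF=(1 − 1040/26493·(0.976700+0.941100+0.904000+0.864400+0.820400))/(1+1040/26493) = 99/125 ≈ 0.792000
step 7 [7y] zero: DF = P = 3779/5000 ≈ 0.755800
step 8 [8y] swap r/1=2919/67625: DF=(1 − 2919/67625·(0.976700+0.941100+0.904000+0.864400+0.820400+0.792000+0.755800))/(1+2919/67625) = 7081/10000 ≈ 0.708100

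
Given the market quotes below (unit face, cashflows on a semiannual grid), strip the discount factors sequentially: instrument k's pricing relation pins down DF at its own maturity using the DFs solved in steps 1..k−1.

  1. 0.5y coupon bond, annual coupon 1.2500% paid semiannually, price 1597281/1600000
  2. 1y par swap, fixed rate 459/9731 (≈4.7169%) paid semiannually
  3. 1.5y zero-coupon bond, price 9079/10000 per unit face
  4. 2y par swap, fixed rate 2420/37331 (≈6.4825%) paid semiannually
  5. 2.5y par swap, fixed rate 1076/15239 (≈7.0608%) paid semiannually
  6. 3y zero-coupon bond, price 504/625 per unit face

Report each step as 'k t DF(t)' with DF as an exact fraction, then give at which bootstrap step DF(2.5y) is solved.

step 1 [0.5y] bond c/2=1/160: DF=(1597281/1600000 − 1/160·(0))/(1+1/160) = 9921/10000 ≈ 0.992100
step 2 [1y] swap r/2=459/19462: DF=(1 − 459/19462·(0.992100))/(1+459/19462) = 9541/10000 ≈ 0.954100
step 3 [1.5y] zero: DF = P = 9079/10000 ≈ 0.907900
step 4 [2y] swap r/2=1210/37331: DF=(1 − 1210/37331·(0.992100+0.954100+0.907900))/(1+1210/37331) = 879/1000 ≈ 0.879000
step 5 [2.5y] swap r/2=538/15239: DF=(1 − 538/15239·(0.992100+0.954100+0.907900+0.879000))/(1+538/15239) = 4193/5000 ≈ 0.838600
step 6 [3y] zero: DF = P = 504/625 ≈ 0.806400

1 1/2 9921/10000
2 1 9541/10000
3 3/2 9079/10000
4 2 879/1000
5 5/2 4193/5000
6 3 504/625
DF(2.5y) is solved at step 5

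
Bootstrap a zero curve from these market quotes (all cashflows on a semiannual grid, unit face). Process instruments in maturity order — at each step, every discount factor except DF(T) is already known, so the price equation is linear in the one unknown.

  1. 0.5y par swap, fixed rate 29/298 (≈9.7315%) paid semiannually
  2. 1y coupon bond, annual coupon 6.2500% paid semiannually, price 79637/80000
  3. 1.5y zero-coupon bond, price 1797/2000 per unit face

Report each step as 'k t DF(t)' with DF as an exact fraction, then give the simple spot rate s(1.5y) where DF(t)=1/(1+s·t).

step 1 [0.5y] swap r/2=29/596: DF=(1 − 29/596·(0))/(1+29/596) = 596/625 ≈ 0.953600
step 2 [1y] bond c/2=1/32: DF=(79637/80000 − 1/32·(0.953600))/(1+1/32) = 2341/2500 ≈ 0.936400
step 3 [1.5y] zero: DF = P = 1797/2000 ≈ 0.898500

1 1/2 596/625
2 1 2341/2500
3 3/2 1797/2000
s(1.5y) = (1/(1797/2000) − 1)/(3/2) = 406/5391 ≈ 7.5311%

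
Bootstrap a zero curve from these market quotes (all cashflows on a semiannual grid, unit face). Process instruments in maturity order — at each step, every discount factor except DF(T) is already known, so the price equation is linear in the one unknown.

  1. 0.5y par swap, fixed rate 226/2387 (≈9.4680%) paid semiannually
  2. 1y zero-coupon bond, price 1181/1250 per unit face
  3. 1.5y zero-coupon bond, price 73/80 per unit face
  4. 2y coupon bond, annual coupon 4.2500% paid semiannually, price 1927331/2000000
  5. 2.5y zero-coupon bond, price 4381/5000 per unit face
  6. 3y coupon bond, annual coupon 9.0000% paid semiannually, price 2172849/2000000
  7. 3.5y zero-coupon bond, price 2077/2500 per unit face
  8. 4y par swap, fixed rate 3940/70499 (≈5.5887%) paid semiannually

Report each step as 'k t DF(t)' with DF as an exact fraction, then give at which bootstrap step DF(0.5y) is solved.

1 1/2 2387/2500
2 1 1181/1250
3 3/2 73/80
4 2 8851/10000
5 5/2 4381/5000
6 3 8427/10000
7 7/2 2077/2500
8 4 803/1000
DF(0.5y) is solved at step 1

step 1 [0.5y] swap r/2=113/2387: DF=(1 − 113/2387·(0))/(1+113/2387) = 2387/2500 ≈ 0.954800
step 2 [1y] zero: DF = P = 1181/1250 ≈ 0.944800
step 3 [1.5y] zero: DF = P = 73/80 ≈ 0.912500
step 4 [2y] bond c/2=17/800: DF=(1927331/2000000 − 17/800·(0.954800+0.944800+0.912500))/(1+17/800) = 8851/10000 ≈ 0.885100
step 5 [2.5y] zero: DF = P = 4381/5000 ≈ 0.876200
step 6 [3y] bond c/2=9/200: DF=(2172849/2000000 − 9/200·(0.954800+0.944800+0.912500+0.885100+0.876200))/(1+9/200) = 8427/10000 ≈ 0.842700
step 7 [3.5y] zero: DF = P = 2077/2500 ≈ 0.830800
step 8 [4y] swap r/2=1970/70499: DF=(1 − 1970/70499·(0.954800+0.944800+0.912500+0.885100+0.876200+0.842700+0.830800))/(1+1970/70499) = 803/1000 ≈ 0.803000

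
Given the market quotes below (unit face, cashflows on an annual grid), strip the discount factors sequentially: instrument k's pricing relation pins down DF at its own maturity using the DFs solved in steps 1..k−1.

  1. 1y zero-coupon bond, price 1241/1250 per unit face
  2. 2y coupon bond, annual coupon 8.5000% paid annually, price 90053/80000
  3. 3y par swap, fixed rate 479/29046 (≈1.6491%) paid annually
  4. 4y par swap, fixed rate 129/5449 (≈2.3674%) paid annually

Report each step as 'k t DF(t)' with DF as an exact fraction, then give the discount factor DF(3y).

step 1 [1y] zero: DF = P = 1241/1250 ≈ 0.992800
step 2 [2y] bond c/1=17/200: DF=(90053/80000 − 17/200·(0.992800))/(1+17/200) = 9597/10000 ≈ 0.959700
step 3 [3y] swap r/1=479/29046: DF=(1 − 479/29046·(0.992800+0.959700))/(1+479/29046) = 9521/10000 ≈ 0.952100
step 4 [4y] swap r/1=129/5449: DF=(1 − 129/5449·(0.992800+0.959700+0.952100))/(1+129/5449) = 9097/10000 ≈ 0.909700

1 1 1241/1250
2 2 9597/10000
3 3 9521/10000
4 4 9097/10000
DF(3y) = 9521/10000 ≈ 0.952100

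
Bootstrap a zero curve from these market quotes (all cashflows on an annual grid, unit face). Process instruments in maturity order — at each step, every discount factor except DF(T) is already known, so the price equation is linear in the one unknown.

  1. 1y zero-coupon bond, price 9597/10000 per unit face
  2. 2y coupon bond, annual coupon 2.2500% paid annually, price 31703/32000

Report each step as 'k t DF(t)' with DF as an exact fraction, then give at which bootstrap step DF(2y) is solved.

step 1 [1y] zero: DF = P = 9597/10000 ≈ 0.959700
step 2 [2y] bond c/1=9/400: DF=(31703/32000 − 9/400·(0.959700))/(1+9/400) = 4739/5000 ≈ 0.947800

1 1 9597/10000
2 2 4739/5000
DF(2y) is solved at step 2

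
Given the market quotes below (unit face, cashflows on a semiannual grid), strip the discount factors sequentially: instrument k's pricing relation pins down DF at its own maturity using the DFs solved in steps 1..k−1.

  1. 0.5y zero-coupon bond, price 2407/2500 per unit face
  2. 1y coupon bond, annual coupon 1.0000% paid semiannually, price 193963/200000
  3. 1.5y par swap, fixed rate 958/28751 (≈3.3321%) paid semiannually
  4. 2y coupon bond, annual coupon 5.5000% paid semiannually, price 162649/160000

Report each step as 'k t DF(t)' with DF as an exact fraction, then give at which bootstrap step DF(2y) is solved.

step 1 [0.5y] zero: DF = P = 2407/2500 ≈ 0.962800
step 2 [1y] bond c/2=1/200: DF=(193963/200000 − 1/200·(0.962800))/(1+1/200) = 4801/5000 ≈ 0.960200
step 3 [1.5y] swap r/2=479/28751: DF=(1 − 479/28751·(0.962800+0.960200))/(1+479/28751) = 9521/10000 ≈ 0.952100
step 4 [2y] bond c/2=11/400: DF=(162649/160000 − 11/400·(0.962800+0.960200+0.952100))/(1+11/400) = 2281/2500 ≈ 0.912400

1 1/2 2407/2500
2 1 4801/5000
3 3/2 9521/10000
4 2 2281/2500
DF(2y) is solved at step 4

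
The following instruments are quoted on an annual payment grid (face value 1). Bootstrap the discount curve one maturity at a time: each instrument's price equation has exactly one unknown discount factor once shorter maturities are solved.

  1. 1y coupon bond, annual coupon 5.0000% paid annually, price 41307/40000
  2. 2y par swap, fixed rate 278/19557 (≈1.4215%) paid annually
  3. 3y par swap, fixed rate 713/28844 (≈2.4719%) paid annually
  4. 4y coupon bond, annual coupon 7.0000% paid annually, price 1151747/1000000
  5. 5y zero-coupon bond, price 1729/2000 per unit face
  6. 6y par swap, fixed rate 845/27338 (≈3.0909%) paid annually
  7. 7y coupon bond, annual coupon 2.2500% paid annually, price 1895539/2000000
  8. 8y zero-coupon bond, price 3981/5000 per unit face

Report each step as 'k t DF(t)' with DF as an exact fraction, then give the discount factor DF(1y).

1 1 1967/2000
2 2 4861/5000
3 3 9287/10000
4 4 8877/10000
5 5 1729/2000
6 6 831/1000
7 7 4033/5000
8 8 3981/5000
DF(1y) = 1967/2000 ≈ 0.983500

step 1 [1y] bond c/1=1/20: DF=(41307/40000 − 1/20·(0))/(1+1/20) = 1967/2000 ≈ 0.983500
step 2 [2y] swap r/1=278/19557: DF=(1 − 278/19557·(0.983500))/(1+278/19557) = 4861/5000 ≈ 0.972200
step 3 [3y] swap r/1=713/28844: DF=(1 − 713/28844·(0.983500+0.972200))/(1+713/28844) = 9287/10000 ≈ 0.928700
step 4 [4y] bond c/1=7/100: DF=(1151747/1000000 − 7/100·(0.983500+0.972200+0.928700))/(1+7/100) = 8877/10000 ≈ 0.887700
step 5 [5y] zero: DF = P = 1729/2000 ≈ 0.864500
step 6 [6y] swap r/1=845/27338: DF=(1 − 845/27338·(0.983500+0.972200+0.928700+0.887700+0.864500))/(1+845/27338) = 831/1000 ≈ 0.831000
step 7 [7y] bond c/1=9/400: DF=(1895539/2000000 − 9/400·(0.983500+0.972200+0.928700+0.887700+0.864500+0.831000))/(1+9/400) = 4033/5000 ≈ 0.806600
step 8 [8y] zero: DF = P = 3981/5000 ≈ 0.796200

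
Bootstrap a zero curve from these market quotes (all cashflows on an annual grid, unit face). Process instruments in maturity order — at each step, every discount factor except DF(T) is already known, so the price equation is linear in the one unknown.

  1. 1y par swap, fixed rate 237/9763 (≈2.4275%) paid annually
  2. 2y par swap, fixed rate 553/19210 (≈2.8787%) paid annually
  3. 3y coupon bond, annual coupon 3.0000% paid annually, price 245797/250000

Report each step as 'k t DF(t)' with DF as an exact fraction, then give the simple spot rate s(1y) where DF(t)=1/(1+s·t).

step 1 [1y] swap r/1=237/9763: DF=(1 − 237/9763·(0))/(1+237/9763) = 9763/10000 ≈ 0.976300
step 2 [2y] swap r/1=553/19210: DF=(1 − 553/19210·(0.976300))/(1+553/19210) = 9447/10000 ≈ 0.944700
step 3 [3y] bond c/1=3/100: DF=(245797/250000 − 3/100·(0.976300+0.944700))/(1+3/100) = 4493/5000 ≈ 0.898600

1 1 9763/10000
2 2 9447/10000
3 3 4493/5000
s(1y) = (1/(9763/10000) − 1)/(1) = 237/9763 ≈ 2.4275%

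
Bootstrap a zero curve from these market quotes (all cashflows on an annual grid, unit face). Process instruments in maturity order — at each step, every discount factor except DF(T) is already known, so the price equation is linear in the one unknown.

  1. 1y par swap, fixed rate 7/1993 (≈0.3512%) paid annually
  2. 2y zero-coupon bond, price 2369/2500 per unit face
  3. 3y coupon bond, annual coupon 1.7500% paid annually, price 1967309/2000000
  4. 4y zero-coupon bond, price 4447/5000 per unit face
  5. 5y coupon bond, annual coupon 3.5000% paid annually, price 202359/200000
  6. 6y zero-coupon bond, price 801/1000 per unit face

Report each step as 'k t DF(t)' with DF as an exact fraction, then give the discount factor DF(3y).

step 1 [1y] swap r/1=7/1993: DF=(1 − 7/1993·(0))/(1+7/1993) = 1993/2000 ≈ 0.996500
step 2 [2y] zero: DF = P = 2369/2500 ≈ 0.947600
step 3 [3y] bond c/1=7/400: DF=(1967309/2000000 − 7/400·(0.996500+0.947600))/(1+7/400) = 9333/10000 ≈ 0.933300
step 4 [4y] zero: DF = P = 4447/5000 ≈ 0.889400
step 5 [5y] bond c/1=7/200: DF=(202359/200000 − 7/200·(0.996500+0.947600+0.933300+0.889400))/(1+7/200) = 4251/5000 ≈ 0.850200
step 6 [6y] zero: DF = P = 801/1000 ≈ 0.801000

1 1 1993/2000
2 2 2369/2500
3 3 9333/10000
4 4 4447/5000
5 5 4251/5000
6 6 801/1000
DF(3y) = 9333/10000 ≈ 0.933300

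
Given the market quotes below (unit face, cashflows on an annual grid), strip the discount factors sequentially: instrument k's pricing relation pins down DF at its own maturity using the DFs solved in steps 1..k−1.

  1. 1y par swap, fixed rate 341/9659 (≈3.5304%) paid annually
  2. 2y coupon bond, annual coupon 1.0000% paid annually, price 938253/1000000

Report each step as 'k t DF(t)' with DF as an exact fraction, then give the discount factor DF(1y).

1 1 9659/10000
2 2 4597/5000
DF(1y) = 9659/10000 ≈ 0.965900

step 1 [1y] swap r/1=341/9659: DF=(1 − 341/9659·(0))/(1+341/9659) = 9659/10000 ≈ 0.965900
step 2 [2y] bond c/1=1/100: DF=(938253/1000000 − 1/100·(0.965900))/(1+1/100) = 4597/5000 ≈ 0.919400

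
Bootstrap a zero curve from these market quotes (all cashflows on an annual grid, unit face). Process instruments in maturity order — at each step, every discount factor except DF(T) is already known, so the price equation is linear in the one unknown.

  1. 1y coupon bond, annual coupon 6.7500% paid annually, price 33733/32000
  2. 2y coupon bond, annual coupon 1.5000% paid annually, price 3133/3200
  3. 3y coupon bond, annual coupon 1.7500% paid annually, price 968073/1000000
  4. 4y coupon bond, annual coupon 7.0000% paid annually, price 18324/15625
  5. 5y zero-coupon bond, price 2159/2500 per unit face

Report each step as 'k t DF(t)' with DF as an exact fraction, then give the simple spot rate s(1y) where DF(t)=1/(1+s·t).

step 1 [1y] bond c/1=27/400: DF=(33733/32000 − 27/400·(0))/(1+27/400) = 79/80 ≈ 0.987500
step 2 [2y] bond c/1=3/200: DF=(3133/3200 − 3/200·(0.987500))/(1+3/200) = 19/20 ≈ 0.950000
step 3 [3y] bond c/1=7/400: DF=(968073/1000000 − 7/400·(0.987500+0.950000))/(1+7/400) = 9181/10000 ≈ 0.918100
step 4 [4y] bond c/1=7/100: DF=(18324/15625 − 7/100·(0.987500+0.950000+0.918100))/(1+7/100) = 2273/2500 ≈ 0.909200
step 5 [5y] zero: DF = P = 2159/2500 ≈ 0.863600

1 1 79/80
2 2 19/20
3 3 9181/10000
4 4 2273/2500
5 5 2159/2500
s(1y) = (1/(79/80) − 1)/(1) = 1/79 ≈ 1.2658%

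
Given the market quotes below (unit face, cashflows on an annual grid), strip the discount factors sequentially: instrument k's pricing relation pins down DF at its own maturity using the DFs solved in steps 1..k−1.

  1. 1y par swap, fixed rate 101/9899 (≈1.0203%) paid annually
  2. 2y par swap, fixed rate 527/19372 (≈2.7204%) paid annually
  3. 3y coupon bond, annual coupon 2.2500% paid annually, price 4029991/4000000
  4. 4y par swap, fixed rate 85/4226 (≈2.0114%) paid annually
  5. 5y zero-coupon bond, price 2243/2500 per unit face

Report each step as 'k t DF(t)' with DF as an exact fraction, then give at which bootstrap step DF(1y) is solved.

step 1 [1y] swap r/1=101/9899: DF=(1 − 101/9899·(0))/(1+101/9899) = 9899/10000 ≈ 0.989900
step 2 [2y] swap r/1=527/19372: DF=(1 − 527/19372·(0.989900))/(1+527/19372) = 9473/10000 ≈ 0.947300
step 3 [3y] bond c/1=9/400: DF=(4029991/4000000 − 9/400·(0.989900+0.947300))/(1+9/400) = 9427/10000 ≈ 0.942700
step 4 [4y] swap r/1=85/4226: DF=(1 − 85/4226·(0.989900+0.947300+0.942700))/(1+85/4226) = 1847/2000 ≈ 0.923500
step 5 [5y] zero: DF = P = 2243/2500 ≈ 0.897200

1 1 9899/10000
2 2 9473/10000
3 3 9427/10000
4 4 1847/2000
5 5 2243/2500
DF(1y) is solved at step 1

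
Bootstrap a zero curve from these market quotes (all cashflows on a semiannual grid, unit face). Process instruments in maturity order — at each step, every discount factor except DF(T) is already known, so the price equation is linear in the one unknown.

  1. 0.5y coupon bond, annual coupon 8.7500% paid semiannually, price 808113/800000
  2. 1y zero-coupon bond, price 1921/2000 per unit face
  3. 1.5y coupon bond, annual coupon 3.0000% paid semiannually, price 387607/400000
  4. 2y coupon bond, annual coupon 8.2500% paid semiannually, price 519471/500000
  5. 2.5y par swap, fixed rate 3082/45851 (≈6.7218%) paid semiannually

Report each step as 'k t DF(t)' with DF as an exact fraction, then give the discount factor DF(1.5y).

step 1 [0.5y] bond c/2=7/160: DF=(808113/800000 − 7/160·(0))/(1+7/160) = 4839/5000 ≈ 0.967800
step 2 [1y] zero: DF = P = 1921/2000 ≈ 0.960500
step 3 [1.5y] bond c/2=3/200: DF=(387607/400000 − 3/200·(0.967800+0.960500))/(1+3/200) = 4631/5000 ≈ 0.926200
step 4 [2y] bond c/2=33/800: DF=(519471/500000 − 33/800·(0.967800+0.960500+0.926200))/(1+33/800) = 8847/10000 ≈ 0.884700
step 5 [2.5y] swap r/2=1541/45851: DF=(1 − 1541/45851·(0.967800+0.960500+0.926200+0.884700))/(1+1541/45851) = 8459/10000 ≈ 0.845900

1 1/2 4839/5000
2 1 1921/2000
3 3/2 4631/5000
4 2 8847/10000
5 5/2 8459/10000
DF(1.5y) = 4631/5000 ≈ 0.926200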